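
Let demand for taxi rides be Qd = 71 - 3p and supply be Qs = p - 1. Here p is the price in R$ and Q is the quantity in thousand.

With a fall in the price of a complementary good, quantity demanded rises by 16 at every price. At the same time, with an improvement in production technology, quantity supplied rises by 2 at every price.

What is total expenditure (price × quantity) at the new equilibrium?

Initially, 71 - 3p = p - 1, so 72 = 4p and p = 18, Q = 17.
The shock moves the curves to Qd = 87 - 3p and Qs = p + 1.
Setting them equal: 87 - 3p = p + 1 → 86 = 4p, so p = 21.5 and Q = 22.5.
New expenditure = 21.5 × 22.5 = 483.75.

483.75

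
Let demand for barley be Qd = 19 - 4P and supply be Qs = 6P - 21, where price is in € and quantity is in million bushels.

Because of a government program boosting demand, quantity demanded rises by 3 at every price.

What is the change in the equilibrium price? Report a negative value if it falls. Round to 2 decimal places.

Before the shock: 19 - 4P = 6P - 21 ⇒ 40 = 10P ⇒ P = 4, Q = 3.
The shock moves the curves to Qd = 22 - 4P and Qs = 6P - 21.
Setting them equal: 22 - 4P = 6P - 21 → 43 = 10P, so P = 4.3 and Q = 4.8.
ΔP = 4.3 − 4 = +0.30.

+0.30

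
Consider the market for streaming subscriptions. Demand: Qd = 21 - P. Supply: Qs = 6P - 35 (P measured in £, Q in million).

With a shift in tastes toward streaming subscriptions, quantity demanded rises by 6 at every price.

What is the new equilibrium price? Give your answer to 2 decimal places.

8.86

Original equilibrium: 21 - P = 6P - 35 gives 56 = 7P, so P = 8 and Q = 13.
The shock moves the curves to Qd = 27 - P and Qs = 6P - 35.
Clearing the new market: 27 - P = 6P - 35, so P = 62/7 ≈ 8.8571 and Q = 127/7 ≈ 18.1429.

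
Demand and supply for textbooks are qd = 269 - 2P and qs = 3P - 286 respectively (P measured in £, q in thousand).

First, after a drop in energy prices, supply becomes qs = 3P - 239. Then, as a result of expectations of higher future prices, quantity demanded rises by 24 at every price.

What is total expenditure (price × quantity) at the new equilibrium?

Original equilibrium: 269 - 2P = 3P - 286 gives 555 = 5P, so P = 111 and q = 47.
The new curves are qd = 293 - 2P (demand) and qs = 3P - 239 (supply).
Clearing the new market: 293 - 2P = 3P - 239, so P = 106.4 and q = 80.2.
New expenditure = 106.4 × 80.2 = 8533.28.

8533.28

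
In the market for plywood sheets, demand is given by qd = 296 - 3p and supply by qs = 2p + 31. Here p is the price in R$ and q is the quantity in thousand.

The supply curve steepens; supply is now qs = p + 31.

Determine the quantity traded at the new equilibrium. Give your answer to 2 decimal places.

97.25

Original equilibrium: 296 - 3p = 2p + 31 gives 265 = 5p, so p = 53 and q = 137.
With the change applied: demand qd = 296 - 3p, supply qs = p + 31.
New equilibrium: 296 - 3p = p + 31 ⇒ 265 = 4p ⇒ p = 66.25, q = 97.25.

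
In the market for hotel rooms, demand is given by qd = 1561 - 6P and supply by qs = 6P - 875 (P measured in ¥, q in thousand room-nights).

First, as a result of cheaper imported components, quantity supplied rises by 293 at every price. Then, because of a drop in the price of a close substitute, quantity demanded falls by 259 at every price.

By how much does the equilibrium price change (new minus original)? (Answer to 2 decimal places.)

Before the shock: 1561 - 6P = 6P - 875 ⇒ 2436 = 12P ⇒ P = 203, q = 343.
The shock moves the curves to qd = 1302 - 6P and qs = 6P - 582.
New equilibrium: 1302 - 6P = 6P - 582 ⇒ 1884 = 12P ⇒ P = 157, q = 360.
ΔP = 157 − 203 = -46.00.

-46.00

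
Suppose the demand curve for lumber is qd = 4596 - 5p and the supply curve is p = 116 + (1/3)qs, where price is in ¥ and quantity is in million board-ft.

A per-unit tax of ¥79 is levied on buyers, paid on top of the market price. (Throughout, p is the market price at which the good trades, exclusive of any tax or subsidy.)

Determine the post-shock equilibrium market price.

Solve the original market: 4596 - 5p = 3p - 348, hence p = 618 and q = 1506.
Since buyers pay the price plus the tax, the effective demand curve becomes qd = 4201 - 5p.
Equate the new curves: 4201 - 5p = 3p - 348, giving 4549 = 8p, p = 568.625, q = 1357.875.

568.625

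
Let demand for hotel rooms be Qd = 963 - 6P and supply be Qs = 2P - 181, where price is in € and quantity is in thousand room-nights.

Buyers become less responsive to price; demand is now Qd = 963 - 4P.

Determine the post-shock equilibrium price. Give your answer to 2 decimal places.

Before the shock: 963 - 6P = 2P - 181 ⇒ 1144 = 8P ⇒ P = 143, Q = 105.
The shock moves the curves to Qd = 963 - 4P and Qs = 2P - 181.
New equilibrium: 963 - 4P = 2P - 181 ⇒ 1144 = 6P ⇒ P = 572/3 ≈ 190.6667, Q = 601/3 ≈ 200.3333.

190.67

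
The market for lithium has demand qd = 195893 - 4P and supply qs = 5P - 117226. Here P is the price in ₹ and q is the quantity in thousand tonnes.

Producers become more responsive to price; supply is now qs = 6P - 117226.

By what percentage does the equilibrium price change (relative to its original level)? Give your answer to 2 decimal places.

Original equilibrium: 195893 - 4P = 5P - 117226 gives 313119 = 9P, so P = 34791 and q = 56729.
With the change applied: demand qd = 195893 - 4P, supply qs = 6P - 117226.
New equilibrium: 195893 - 4P = 6P - 117226 ⇒ 313119 = 10P ⇒ P = 31311.9, q = 70645.4.
%ΔP = (31311.9 − 34791) / 34791 × 100 = -10.00%.

-10.00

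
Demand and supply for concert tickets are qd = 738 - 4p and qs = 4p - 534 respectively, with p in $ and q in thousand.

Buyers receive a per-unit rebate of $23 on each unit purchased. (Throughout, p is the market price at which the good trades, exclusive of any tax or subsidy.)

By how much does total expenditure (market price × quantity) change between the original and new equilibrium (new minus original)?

Solve the original market: 738 - 4p = 4p - 534, hence p = 159 and q = 102.
Since buyers' out-of-pocket price is the market price minus the rebate, the effective demand curve becomes qd = 830 - 4p.
New equilibrium: 830 - 4p = 4p - 534 ⇒ 1364 = 8p ⇒ p = 170.5, q = 148.
Expenditure moves from 159×102 = 16218 to 170.5×148 = 25234; change = +9016.

+9016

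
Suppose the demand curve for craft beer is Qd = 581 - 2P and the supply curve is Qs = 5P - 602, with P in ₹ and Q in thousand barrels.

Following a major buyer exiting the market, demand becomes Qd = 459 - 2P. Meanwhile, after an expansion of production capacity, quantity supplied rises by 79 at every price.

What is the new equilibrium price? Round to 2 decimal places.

Original equilibrium: 581 - 2P = 5P - 602 gives 1183 = 7P, so P = 169 and Q = 243.
The shock moves the curves to Qd = 459 - 2P and Qs = 5P - 523.
Setting them equal: 459 - 2P = 5P - 523 → 982 = 7P, so P = 982/7 ≈ 140.2857 and Q = 1249/7 ≈ 178.4286.

140.29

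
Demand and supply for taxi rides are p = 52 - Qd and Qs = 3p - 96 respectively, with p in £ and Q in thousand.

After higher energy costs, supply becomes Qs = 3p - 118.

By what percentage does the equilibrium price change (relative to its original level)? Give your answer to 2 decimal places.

+14.86

Before the shock: 52 - p = 3p - 96 ⇒ 148 = 4p ⇒ p = 37, Q = 15.
With the change applied: demand Qd = 52 - p, supply Qs = 3p - 118.
Setting them equal: 52 - p = 3p - 118 → 170 = 4p, so p = 42.5 and Q = 9.5.
%Δp = (42.5 − 37) / 37 × 100 = +14.86%.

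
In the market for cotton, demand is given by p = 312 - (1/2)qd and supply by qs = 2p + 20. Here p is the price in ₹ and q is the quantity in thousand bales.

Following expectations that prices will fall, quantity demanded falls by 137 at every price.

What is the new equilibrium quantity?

Original equilibrium: 624 - 2p = 2p + 20 gives 604 = 4p, so p = 151 and q = 322.
With the change applied: demand qd = 487 - 2p, supply qs = 2p + 20.
Equate the new curves: 487 - 2p = 2p + 20, giving 467 = 4p, p = 116.75, q = 253.5.

253.5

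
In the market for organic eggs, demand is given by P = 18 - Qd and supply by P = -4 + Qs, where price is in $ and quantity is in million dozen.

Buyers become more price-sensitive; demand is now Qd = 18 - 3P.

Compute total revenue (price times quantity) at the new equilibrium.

Original equilibrium: 18 - P = P + 4 gives 14 = 2P, so P = 7 and Q = 11.
With the change applied: demand Qd = 18 - 3P, supply Qs = P + 4.
Equate the new curves: 18 - 3P = P + 4, giving 14 = 4P, P = 3.5, Q = 7.5.
New expenditure = 3.5 × 7.5 = 26.25.

26.25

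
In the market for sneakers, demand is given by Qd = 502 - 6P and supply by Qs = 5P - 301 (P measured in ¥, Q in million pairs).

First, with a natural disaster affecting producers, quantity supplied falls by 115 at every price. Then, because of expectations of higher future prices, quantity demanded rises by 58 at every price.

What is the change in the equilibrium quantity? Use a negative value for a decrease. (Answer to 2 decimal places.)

Initially, 502 - 6P = 5P - 301, so 803 = 11P and P = 73, Q = 64.
The shock moves the curves to Qd = 560 - 6P and Qs = 5P - 416.
New equilibrium: 560 - 6P = 5P - 416 ⇒ 976 = 11P ⇒ P = 976/11 ≈ 88.7273, Q = 304/11 ≈ 27.6364.
ΔQ = 27.6364 − 64 = -36.36.

-36.36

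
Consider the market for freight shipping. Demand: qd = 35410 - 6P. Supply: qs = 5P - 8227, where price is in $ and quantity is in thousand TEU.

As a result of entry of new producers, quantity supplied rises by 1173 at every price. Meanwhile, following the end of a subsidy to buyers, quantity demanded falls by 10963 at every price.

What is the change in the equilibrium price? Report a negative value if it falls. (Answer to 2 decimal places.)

Original equilibrium: 35410 - 6P = 5P - 8227 gives 43637 = 11P, so P = 3967 and q = 11608.
After the shift, demand is qd = 24447 - 6P and supply is qs = 5P - 7054.
Equate the new curves: 24447 - 6P = 5P - 7054, giving 31501 = 11P, P = 31501/11 ≈ 2863.7273, q = 79911/11 ≈ 7264.6364.
ΔP = 2863.7273 − 3967 = -1103.27.

-1103.27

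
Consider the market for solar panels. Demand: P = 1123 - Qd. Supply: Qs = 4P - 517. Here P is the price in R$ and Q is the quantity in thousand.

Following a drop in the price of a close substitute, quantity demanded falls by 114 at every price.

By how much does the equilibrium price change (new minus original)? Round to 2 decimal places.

Before the shock: 1123 - P = 4P - 517 ⇒ 1640 = 5P ⇒ P = 328, Q = 795.
After the shift, demand is Qd = 1009 - P and supply is Qs = 4P - 517.
Setting them equal: 1009 - P = 4P - 517 → 1526 = 5P, so P = 305.2 and Q = 703.8.
ΔP = 305.2 − 328 = -22.80.

-22.80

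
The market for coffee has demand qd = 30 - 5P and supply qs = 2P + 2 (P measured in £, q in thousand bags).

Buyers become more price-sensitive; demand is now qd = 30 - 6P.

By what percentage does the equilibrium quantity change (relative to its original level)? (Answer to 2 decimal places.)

-10.00

Original equilibrium: 30 - 5P = 2P + 2 gives 28 = 7P, so P = 4 and q = 10.
The new curves are qd = 30 - 6P (demand) and qs = 2P + 2 (supply).
Clearing the new market: 30 - 6P = 2P + 2, so P = 3.5 and q = 9.
%Δq = (9 − 10) / 10 × 100 = -10.00%.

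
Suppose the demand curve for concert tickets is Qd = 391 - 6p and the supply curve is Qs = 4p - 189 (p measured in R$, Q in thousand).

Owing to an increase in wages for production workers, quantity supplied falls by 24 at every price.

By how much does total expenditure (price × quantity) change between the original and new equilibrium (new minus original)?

-766.56

Original equilibrium: 391 - 6p = 4p - 189 gives 580 = 10p, so p = 58 and Q = 43.
After the shift, demand is Qd = 391 - 6p and supply is Qs = 4p - 213.
New equilibrium: 391 - 6p = 4p - 213 ⇒ 604 = 10p ⇒ p = 60.4, Q = 28.6.
Expenditure moves from 58×43 = 2494 to 60.4×28.6 = 1727.44; change = -766.56.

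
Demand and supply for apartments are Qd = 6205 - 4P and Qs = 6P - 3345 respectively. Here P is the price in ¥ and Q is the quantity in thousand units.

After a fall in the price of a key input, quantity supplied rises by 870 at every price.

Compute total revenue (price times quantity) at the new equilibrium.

Before the shock: 6205 - 4P = 6P - 3345 ⇒ 9550 = 10P ⇒ P = 955, Q = 2385.
After the shift, demand is Qd = 6205 - 4P and supply is Qs = 6P - 2475.
Setting them equal: 6205 - 4P = 6P - 2475 → 8680 = 10P, so P = 868 and Q = 2733.
New expenditure = 868 × 2733 = 2372244.

2372244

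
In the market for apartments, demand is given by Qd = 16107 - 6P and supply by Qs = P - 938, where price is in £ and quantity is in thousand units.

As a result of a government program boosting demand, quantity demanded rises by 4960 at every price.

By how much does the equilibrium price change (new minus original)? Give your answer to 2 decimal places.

+708.57

Initially, 16107 - 6P = P - 938, so 17045 = 7P and P = 2435, Q = 1497.
The shock moves the curves to Qd = 21067 - 6P and Qs = P - 938.
Setting them equal: 21067 - 6P = P - 938 → 22005 = 7P, so P = 22005/7 ≈ 3143.5714 and Q = 15439/7 ≈ 2205.5714.
ΔP = 3143.5714 − 2435 = +708.57.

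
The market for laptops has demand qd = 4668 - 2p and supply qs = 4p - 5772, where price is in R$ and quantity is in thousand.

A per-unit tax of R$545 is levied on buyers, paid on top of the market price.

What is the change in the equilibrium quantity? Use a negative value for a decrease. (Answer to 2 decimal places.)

-726.67

Before the shock: 4668 - 2p = 4p - 5772 ⇒ 10440 = 6p ⇒ p = 1740, q = 1188.
Since buyers pay the price plus the tax, the effective demand curve becomes qd = 3578 - 2p.
Setting them equal: 3578 - 2p = 4p - 5772 → 9350 = 6p, so p = 4675/3 ≈ 1558.3333 and q = 1384/3 ≈ 461.3333.
Δq = 461.3333 − 1188 = -726.67.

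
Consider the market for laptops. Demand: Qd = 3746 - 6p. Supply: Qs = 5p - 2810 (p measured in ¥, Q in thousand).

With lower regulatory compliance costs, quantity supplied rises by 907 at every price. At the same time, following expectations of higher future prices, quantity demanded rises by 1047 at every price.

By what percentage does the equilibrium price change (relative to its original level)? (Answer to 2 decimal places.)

+2.14

Before the shock: 3746 - 6p = 5p - 2810 ⇒ 6556 = 11p ⇒ p = 596, Q = 170.
With the change applied: demand Qd = 4793 - 6p, supply Qs = 5p - 1903.
Setting them equal: 4793 - 6p = 5p - 1903 → 6696 = 11p, so p = 6696/11 ≈ 608.7273 and Q = 12547/11 ≈ 1140.6364.
%Δp = (608.7273 − 596) / 596 × 100 = +2.14%.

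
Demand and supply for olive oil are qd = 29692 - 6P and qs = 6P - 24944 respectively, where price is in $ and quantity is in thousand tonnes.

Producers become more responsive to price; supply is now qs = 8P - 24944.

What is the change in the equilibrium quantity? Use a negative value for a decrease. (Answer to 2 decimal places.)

Original equilibrium: 29692 - 6P = 6P - 24944 gives 54636 = 12P, so P = 4553 and q = 2374.
The new curves are qd = 29692 - 6P (demand) and qs = 8P - 24944 (supply).
Setting them equal: 29692 - 6P = 8P - 24944 → 54636 = 14P, so P = 27318/7 ≈ 3902.5714 and q = 43936/7 ≈ 6276.5714.
Δq = 6276.5714 − 2374 = +3902.57.

+3902.57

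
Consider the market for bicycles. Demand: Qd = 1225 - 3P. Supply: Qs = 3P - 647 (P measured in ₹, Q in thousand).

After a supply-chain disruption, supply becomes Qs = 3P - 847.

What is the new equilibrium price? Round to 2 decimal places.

345.33

Solve the original market: 1225 - 3P = 3P - 647, hence P = 312 and Q = 289.
After the shift, demand is Qd = 1225 - 3P and supply is Qs = 3P - 847.
Equate the new curves: 1225 - 3P = 3P - 847, giving 2072 = 6P, P = 1036/3 ≈ 345.3333, Q = 189.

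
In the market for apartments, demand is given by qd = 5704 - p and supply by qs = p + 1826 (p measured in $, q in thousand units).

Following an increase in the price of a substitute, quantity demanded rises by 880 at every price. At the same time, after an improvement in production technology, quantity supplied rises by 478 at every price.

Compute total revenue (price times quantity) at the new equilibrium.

Initially, 5704 - p = p + 1826, so 3878 = 2p and p = 1939, q = 3765.
After the shift, demand is qd = 6584 - p and supply is qs = p + 2304.
Clearing the new market: 6584 - p = p + 2304, so p = 2140 and q = 4444.
New expenditure = 2140 × 4444 = 9510160.

9510160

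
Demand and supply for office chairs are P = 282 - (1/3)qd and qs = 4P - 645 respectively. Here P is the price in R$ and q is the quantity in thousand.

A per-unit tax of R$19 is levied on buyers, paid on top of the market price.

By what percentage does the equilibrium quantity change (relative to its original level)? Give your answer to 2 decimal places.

Initially, 846 - 3P = 4P - 645, so 1491 = 7P and P = 213, q = 207.
Since buyers pay the price plus the tax, the effective demand curve becomes qd = 789 - 3P.
Clearing the new market: 789 - 3P = 4P - 645, so P = 1434/7 ≈ 204.8571 and q = 1221/7 ≈ 174.4286.
%Δq = (174.4286 − 207) / 207 × 100 = -15.73%.

-15.73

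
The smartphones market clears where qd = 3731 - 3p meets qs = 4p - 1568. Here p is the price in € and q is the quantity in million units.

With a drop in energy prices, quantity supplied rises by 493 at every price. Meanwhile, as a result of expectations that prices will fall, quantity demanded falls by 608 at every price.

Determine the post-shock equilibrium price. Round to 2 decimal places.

Original equilibrium: 3731 - 3p = 4p - 1568 gives 5299 = 7p, so p = 757 and q = 1460.
The new curves are qd = 3123 - 3p (demand) and qs = 4p - 1075 (supply).
New equilibrium: 3123 - 3p = 4p - 1075 ⇒ 4198 = 7p ⇒ p = 4198/7 ≈ 599.7143, q = 9267/7 ≈ 1323.8571.

599.71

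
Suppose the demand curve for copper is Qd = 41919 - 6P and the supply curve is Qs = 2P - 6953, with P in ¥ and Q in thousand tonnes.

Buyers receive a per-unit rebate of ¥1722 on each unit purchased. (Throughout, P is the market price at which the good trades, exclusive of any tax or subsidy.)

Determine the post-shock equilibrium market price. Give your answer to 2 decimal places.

Before the shock: 41919 - 6P = 2P - 6953 ⇒ 48872 = 8P ⇒ P = 6109, Q = 5265.
Since buyers' out-of-pocket price is the market price minus the rebate, the effective demand curve becomes Qd = 52251 - 6P.
Equate the new curves: 52251 - 6P = 2P - 6953, giving 59204 = 8P, P = 7400.5, Q = 7848.

7400.50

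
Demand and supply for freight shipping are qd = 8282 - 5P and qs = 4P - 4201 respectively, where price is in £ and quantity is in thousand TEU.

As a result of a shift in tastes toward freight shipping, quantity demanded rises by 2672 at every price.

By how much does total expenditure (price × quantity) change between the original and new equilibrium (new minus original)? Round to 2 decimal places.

Original equilibrium: 8282 - 5P = 4P - 4201 gives 12483 = 9P, so P = 1387 and q = 1347.
With the change applied: demand qd = 10954 - 5P, supply qs = 4P - 4201.
Setting them equal: 10954 - 5P = 4P - 4201 → 15155 = 9P, so P = 15155/9 ≈ 1683.8889 and q = 22811/9 ≈ 2534.5556.
Expenditure moves from 1387×1347 = 1868289 to 1683.8889×2534.5556 = 4267909.9383; change = +2399620.94.

+2399620.94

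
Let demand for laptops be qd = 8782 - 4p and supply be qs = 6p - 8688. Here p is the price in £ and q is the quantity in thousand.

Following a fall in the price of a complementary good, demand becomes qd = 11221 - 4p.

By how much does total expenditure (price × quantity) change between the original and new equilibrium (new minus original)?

Solve the original market: 8782 - 4p = 6p - 8688, hence p = 1747 and q = 1794.
The new curves are qd = 11221 - 4p (demand) and qs = 6p - 8688 (supply).
Equate the new curves: 11221 - 4p = 6p - 8688, giving 19909 = 10p, p = 1990.9, q = 3257.4.
Expenditure moves from 1747×1794 = 3134118 to 1990.9×3257.4 = 6485157.66; change = +3351039.66.

+3351039.66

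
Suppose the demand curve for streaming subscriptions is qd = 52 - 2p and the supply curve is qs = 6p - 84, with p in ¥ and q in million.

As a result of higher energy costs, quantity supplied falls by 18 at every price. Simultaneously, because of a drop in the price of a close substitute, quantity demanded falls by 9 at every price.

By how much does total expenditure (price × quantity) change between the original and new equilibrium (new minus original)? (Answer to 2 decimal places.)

-183.66

Initially, 52 - 2p = 6p - 84, so 136 = 8p and p = 17, q = 18.
The shock moves the curves to qd = 43 - 2p and qs = 6p - 102.
New equilibrium: 43 - 2p = 6p - 102 ⇒ 145 = 8p ⇒ p = 18.125, q = 6.75.
Expenditure moves from 17×18 = 306 to 18.125×6.75 = 122.34375; change = -183.66.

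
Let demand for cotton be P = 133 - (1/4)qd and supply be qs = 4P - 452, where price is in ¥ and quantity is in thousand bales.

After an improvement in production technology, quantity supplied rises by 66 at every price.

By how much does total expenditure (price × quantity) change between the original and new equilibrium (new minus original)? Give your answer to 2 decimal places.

Before the shock: 532 - 4P = 4P - 452 ⇒ 984 = 8P ⇒ P = 123, q = 40.
After the shift, demand is qd = 532 - 4P and supply is qs = 4P - 386.
Setting them equal: 532 - 4P = 4P - 386 → 918 = 8P, so P = 114.75 and q = 73.
Expenditure moves from 123×40 = 4920 to 114.75×73 = 8376.75; change = +3456.75.

+3456.75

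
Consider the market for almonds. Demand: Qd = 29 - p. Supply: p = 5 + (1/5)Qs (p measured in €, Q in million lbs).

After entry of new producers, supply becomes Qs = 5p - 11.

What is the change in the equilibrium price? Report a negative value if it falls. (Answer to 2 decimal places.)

Before the shock: 29 - p = 5p - 25 ⇒ 54 = 6p ⇒ p = 9, Q = 20.
The new curves are Qd = 29 - p (demand) and Qs = 5p - 11 (supply).
Setting them equal: 29 - p = 5p - 11 → 40 = 6p, so p = 20/3 ≈ 6.6667 and Q = 67/3 ≈ 22.3333.
Δp = 6.6667 − 9 = -2.33.

-2.33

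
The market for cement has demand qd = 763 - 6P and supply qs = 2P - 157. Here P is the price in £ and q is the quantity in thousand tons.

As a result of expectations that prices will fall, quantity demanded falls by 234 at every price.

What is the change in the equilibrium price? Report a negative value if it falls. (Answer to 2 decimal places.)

Before the shock: 763 - 6P = 2P - 157 ⇒ 920 = 8P ⇒ P = 115, q = 73.
The shock moves the curves to qd = 529 - 6P and qs = 2P - 157.
Equate the new curves: 529 - 6P = 2P - 157, giving 686 = 8P, P = 85.75, q = 14.5.
ΔP = 85.75 − 115 = -29.25.

-29.25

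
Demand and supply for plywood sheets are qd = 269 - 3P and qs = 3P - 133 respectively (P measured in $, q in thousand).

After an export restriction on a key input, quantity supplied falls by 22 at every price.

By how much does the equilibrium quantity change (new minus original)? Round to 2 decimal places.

Solve the original market: 269 - 3P = 3P - 133, hence P = 67 and q = 68.
After the shift, demand is qd = 269 - 3P and supply is qs = 3P - 155.
New equilibrium: 269 - 3P = 3P - 155 ⇒ 424 = 6P ⇒ P = 212/3 ≈ 70.6667, q = 57.
Δq = 57 − 68 = -11.00.

-11.00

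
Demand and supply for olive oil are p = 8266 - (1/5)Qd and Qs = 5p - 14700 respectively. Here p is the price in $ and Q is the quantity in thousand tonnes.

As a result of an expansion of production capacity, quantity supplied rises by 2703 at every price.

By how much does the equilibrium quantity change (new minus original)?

Before the shock: 41330 - 5p = 5p - 14700 ⇒ 56030 = 10p ⇒ p = 5603, Q = 13315.
After the shift, demand is Qd = 41330 - 5p and supply is Qs = 5p - 11997.
Equate the new curves: 41330 - 5p = 5p - 11997, giving 53327 = 10p, p = 5332.7, Q = 14666.5.
ΔQ = 14666.5 − 13315 = +1351.5.

+1351.5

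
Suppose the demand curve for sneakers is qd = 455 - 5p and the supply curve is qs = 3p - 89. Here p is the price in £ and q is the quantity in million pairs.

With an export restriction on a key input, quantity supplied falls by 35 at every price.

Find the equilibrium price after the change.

Solve the original market: 455 - 5p = 3p - 89, hence p = 68 and q = 115.
The new curves are qd = 455 - 5p (demand) and qs = 3p - 124 (supply).
Setting them equal: 455 - 5p = 3p - 124 → 579 = 8p, so p = 72.375 and q = 93.125.

72.375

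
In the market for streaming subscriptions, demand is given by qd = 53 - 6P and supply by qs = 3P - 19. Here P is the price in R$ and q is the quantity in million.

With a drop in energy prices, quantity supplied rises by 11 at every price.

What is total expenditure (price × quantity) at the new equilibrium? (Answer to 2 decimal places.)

83.59

Original equilibrium: 53 - 6P = 3P - 19 gives 72 = 9P, so P = 8 and q = 5.
The new curves are qd = 53 - 6P (demand) and qs = 3P - 8 (supply).
Setting them equal: 53 - 6P = 3P - 8 → 61 = 9P, so P = 61/9 ≈ 6.7778 and q = 37/3 ≈ 12.3333.
New expenditure = 6.7778 × 12.3333 = 83.59.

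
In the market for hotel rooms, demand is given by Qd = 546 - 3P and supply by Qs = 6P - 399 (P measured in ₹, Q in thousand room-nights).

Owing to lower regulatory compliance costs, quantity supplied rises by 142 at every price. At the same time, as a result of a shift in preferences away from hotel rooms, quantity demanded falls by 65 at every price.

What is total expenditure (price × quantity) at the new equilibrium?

Before the shock: 546 - 3P = 6P - 399 ⇒ 945 = 9P ⇒ P = 105, Q = 231.
The new curves are Qd = 481 - 3P (demand) and Qs = 6P - 257 (supply).
New equilibrium: 481 - 3P = 6P - 257 ⇒ 738 = 9P ⇒ P = 82, Q = 235.
New expenditure = 82 × 235 = 19270.

19270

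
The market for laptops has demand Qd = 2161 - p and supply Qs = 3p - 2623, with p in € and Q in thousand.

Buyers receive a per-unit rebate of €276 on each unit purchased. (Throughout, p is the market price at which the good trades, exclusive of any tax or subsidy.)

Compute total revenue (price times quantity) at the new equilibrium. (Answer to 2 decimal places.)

Before the shock: 2161 - p = 3p - 2623 ⇒ 4784 = 4p ⇒ p = 1196, Q = 965.
Since buyers' out-of-pocket price is the market price minus the rebate, the effective demand curve becomes Qd = 2437 - p.
New equilibrium: 2437 - p = 3p - 2623 ⇒ 5060 = 4p ⇒ p = 1265, Q = 1172.
New expenditure = 1265 × 1172 = 1482580.00.

1482580.00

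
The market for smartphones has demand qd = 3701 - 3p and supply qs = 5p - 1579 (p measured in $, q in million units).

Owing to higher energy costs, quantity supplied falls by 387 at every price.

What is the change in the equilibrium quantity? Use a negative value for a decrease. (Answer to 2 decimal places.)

Initially, 3701 - 3p = 5p - 1579, so 5280 = 8p and p = 660, q = 1721.
The new curves are qd = 3701 - 3p (demand) and qs = 5p - 1966 (supply).
New equilibrium: 3701 - 3p = 5p - 1966 ⇒ 5667 = 8p ⇒ p = 708.375, q = 1575.875.
Δq = 1575.875 − 1721 = -145.13.

-145.13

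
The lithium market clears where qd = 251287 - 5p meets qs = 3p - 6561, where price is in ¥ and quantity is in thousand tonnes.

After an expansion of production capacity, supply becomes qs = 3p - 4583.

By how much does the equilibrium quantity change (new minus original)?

Before the shock: 251287 - 5p = 3p - 6561 ⇒ 257848 = 8p ⇒ p = 32231, q = 90132.
The new curves are qd = 251287 - 5p (demand) and qs = 3p - 4583 (supply).
Setting them equal: 251287 - 5p = 3p - 4583 → 255870 = 8p, so p = 31983.75 and q = 91368.25.
Δq = 91368.25 − 90132 = +1236.25.

+1236.25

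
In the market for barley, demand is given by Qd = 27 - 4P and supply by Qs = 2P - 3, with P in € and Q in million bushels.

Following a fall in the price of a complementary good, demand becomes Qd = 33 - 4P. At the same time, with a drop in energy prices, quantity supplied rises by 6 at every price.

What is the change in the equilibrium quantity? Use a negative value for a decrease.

+6

Solve the original market: 27 - 4P = 2P - 3, hence P = 5 and Q = 7.
With the change applied: demand Qd = 33 - 4P, supply Qs = 2P + 3.
New equilibrium: 33 - 4P = 2P + 3 ⇒ 30 = 6P ⇒ P = 5, Q = 13.
ΔQ = 13 − 7 = +6.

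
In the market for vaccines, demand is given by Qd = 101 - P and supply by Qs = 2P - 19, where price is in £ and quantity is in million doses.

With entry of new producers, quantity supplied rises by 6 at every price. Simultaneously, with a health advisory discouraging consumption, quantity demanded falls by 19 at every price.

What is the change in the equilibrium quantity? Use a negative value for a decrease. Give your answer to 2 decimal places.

Original equilibrium: 101 - P = 2P - 19 gives 120 = 3P, so P = 40 and Q = 61.
With the change applied: demand Qd = 82 - P, supply Qs = 2P - 13.
Equate the new curves: 82 - P = 2P - 13, giving 95 = 3P, P = 95/3 ≈ 31.6667, Q = 151/3 ≈ 50.3333.
ΔQ = 50.3333 − 61 = -10.67.

-10.67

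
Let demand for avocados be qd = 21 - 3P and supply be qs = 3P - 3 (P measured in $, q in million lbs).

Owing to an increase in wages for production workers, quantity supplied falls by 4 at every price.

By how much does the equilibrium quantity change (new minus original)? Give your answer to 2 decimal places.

-2.00

Original equilibrium: 21 - 3P = 3P - 3 gives 24 = 6P, so P = 4 and q = 9.
After the shift, demand is qd = 21 - 3P and supply is qs = 3P - 7.
Clearing the new market: 21 - 3P = 3P - 7, so P = 14/3 ≈ 4.6667 and q = 7.
Δq = 7 − 9 = -2.00.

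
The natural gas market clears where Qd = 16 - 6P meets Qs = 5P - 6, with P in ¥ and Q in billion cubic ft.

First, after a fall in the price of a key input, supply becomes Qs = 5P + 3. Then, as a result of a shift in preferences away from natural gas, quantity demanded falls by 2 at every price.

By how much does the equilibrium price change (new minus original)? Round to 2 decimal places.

Before the shock: 16 - 6P = 5P - 6 ⇒ 22 = 11P ⇒ P = 2, Q = 4.
The shock moves the curves to Qd = 14 - 6P and Qs = 5P + 3.
Equate the new curves: 14 - 6P = 5P + 3, giving 11 = 11P, P = 1, Q = 8.
ΔP = 1 − 2 = -1.00.

-1.00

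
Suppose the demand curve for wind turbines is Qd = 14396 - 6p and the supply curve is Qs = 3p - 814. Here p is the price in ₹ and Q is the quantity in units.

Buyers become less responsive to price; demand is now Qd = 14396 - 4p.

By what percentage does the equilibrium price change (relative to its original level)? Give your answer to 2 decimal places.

+28.57

Original equilibrium: 14396 - 6p = 3p - 814 gives 15210 = 9p, so p = 1690 and Q = 4256.
After the shift, demand is Qd = 14396 - 4p and supply is Qs = 3p - 814.
New equilibrium: 14396 - 4p = 3p - 814 ⇒ 15210 = 7p ⇒ p = 15210/7 ≈ 2172.8571, Q = 39932/7 ≈ 5704.5714.
%Δp = (2172.8571 − 1690) / 1690 × 100 = +28.57%.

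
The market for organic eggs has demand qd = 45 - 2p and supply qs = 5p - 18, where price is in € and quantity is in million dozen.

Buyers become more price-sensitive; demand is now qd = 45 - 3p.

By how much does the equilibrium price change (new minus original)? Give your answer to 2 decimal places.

Before the shock: 45 - 2p = 5p - 18 ⇒ 63 = 7p ⇒ p = 9, q = 27.
After the shift, demand is qd = 45 - 3p and supply is qs = 5p - 18.
New equilibrium: 45 - 3p = 5p - 18 ⇒ 63 = 8p ⇒ p = 7.875, q = 21.375.
Δp = 7.875 − 9 = -1.13.

-1.13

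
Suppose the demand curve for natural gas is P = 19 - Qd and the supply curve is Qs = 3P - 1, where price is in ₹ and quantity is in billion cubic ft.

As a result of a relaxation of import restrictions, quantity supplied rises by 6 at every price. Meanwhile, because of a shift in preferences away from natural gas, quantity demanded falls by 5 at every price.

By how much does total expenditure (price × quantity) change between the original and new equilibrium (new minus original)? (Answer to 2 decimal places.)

Original equilibrium: 19 - P = 3P - 1 gives 20 = 4P, so P = 5 and Q = 14.
The shock moves the curves to Qd = 14 - P and Qs = 3P + 5.
New equilibrium: 14 - P = 3P + 5 ⇒ 9 = 4P ⇒ P = 2.25, Q = 11.75.
Expenditure moves from 5×14 = 70 to 2.25×11.75 = 26.4375; change = -43.56.

-43.56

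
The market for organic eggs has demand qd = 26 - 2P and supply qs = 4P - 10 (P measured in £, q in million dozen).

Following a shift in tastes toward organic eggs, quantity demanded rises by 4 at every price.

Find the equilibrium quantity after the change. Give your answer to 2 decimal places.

16.67

Initially, 26 - 2P = 4P - 10, so 36 = 6P and P = 6, q = 14.
The new curves are qd = 30 - 2P (demand) and qs = 4P - 10 (supply).
New equilibrium: 30 - 2P = 4P - 10 ⇒ 40 = 6P ⇒ P = 20/3 ≈ 6.6667, q = 50/3 ≈ 16.6667.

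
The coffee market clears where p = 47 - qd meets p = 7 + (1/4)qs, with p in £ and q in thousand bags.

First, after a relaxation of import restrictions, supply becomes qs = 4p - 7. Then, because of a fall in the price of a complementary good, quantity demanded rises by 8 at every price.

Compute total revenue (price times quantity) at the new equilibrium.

Initially, 47 - p = 4p - 28, so 75 = 5p and p = 15, q = 32.
The shock moves the curves to qd = 55 - p and qs = 4p - 7.
New equilibrium: 55 - p = 4p - 7 ⇒ 62 = 5p ⇒ p = 12.4, q = 42.6.
New expenditure = 12.4 × 42.6 = 528.24.

528.24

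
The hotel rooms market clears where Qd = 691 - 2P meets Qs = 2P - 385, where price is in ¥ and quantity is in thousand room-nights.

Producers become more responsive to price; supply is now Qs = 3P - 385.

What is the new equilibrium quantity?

Solve the original market: 691 - 2P = 2P - 385, hence P = 269 and Q = 153.
With the change applied: demand Qd = 691 - 2P, supply Qs = 3P - 385.
Setting them equal: 691 - 2P = 3P - 385 → 1076 = 5P, so P = 215.2 and Q = 260.6.

260.6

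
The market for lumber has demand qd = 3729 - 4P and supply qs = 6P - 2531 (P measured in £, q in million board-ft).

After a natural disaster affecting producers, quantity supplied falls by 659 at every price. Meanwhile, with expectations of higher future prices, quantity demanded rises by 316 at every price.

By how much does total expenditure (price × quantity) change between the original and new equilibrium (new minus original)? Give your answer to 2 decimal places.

Solve the original market: 3729 - 4P = 6P - 2531, hence P = 626 and q = 1225.
After the shift, demand is qd = 4045 - 4P and supply is qs = 6P - 3190.
New equilibrium: 4045 - 4P = 6P - 3190 ⇒ 7235 = 10P ⇒ P = 723.5, q = 1151.
Expenditure moves from 626×1225 = 766850 to 723.5×1151 = 832748.5; change = +65898.50.

+65898.50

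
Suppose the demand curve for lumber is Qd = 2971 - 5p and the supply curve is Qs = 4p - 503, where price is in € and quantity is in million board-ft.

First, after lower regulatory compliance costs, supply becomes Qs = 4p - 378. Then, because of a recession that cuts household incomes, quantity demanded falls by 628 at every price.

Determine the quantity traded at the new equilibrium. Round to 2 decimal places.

831.33

Solve the original market: 2971 - 5p = 4p - 503, hence p = 386 and Q = 1041.
After the shift, demand is Qd = 2343 - 5p and supply is Qs = 4p - 378.
Clearing the new market: 2343 - 5p = 4p - 378, so p = 907/3 ≈ 302.3333 and Q = 2494/3 ≈ 831.3333.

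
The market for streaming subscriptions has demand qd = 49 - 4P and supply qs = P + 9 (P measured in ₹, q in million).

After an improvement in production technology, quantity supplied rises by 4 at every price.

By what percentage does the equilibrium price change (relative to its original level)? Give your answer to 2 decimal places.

Original equilibrium: 49 - 4P = P + 9 gives 40 = 5P, so P = 8 and q = 17.
With the change applied: demand qd = 49 - 4P, supply qs = P + 13.
Clearing the new market: 49 - 4P = P + 13, so P = 7.2 and q = 20.2.
%ΔP = (7.2 − 8) / 8 × 100 = -10.00%.

-10.00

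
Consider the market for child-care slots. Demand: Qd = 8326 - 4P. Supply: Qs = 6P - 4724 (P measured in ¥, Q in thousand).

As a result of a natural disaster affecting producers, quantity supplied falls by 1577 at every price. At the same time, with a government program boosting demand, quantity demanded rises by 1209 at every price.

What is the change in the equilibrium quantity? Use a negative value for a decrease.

Initially, 8326 - 4P = 6P - 4724, so 13050 = 10P and P = 1305, Q = 3106.
After the shift, demand is Qd = 9535 - 4P and supply is Qs = 6P - 6301.
Clearing the new market: 9535 - 4P = 6P - 6301, so P = 1583.6 and Q = 3200.6.
ΔQ = 3200.6 − 3106 = +94.6.

+94.6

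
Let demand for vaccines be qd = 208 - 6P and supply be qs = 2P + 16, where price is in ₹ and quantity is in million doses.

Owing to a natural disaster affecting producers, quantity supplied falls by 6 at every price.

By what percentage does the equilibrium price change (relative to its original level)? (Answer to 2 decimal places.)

+3.13

Original equilibrium: 208 - 6P = 2P + 16 gives 192 = 8P, so P = 24 and q = 64.
After the shift, demand is qd = 208 - 6P and supply is qs = 2P + 10.
Clearing the new market: 208 - 6P = 2P + 10, so P = 24.75 and q = 59.5.
%ΔP = (24.75 − 24) / 24 × 100 = +3.13%.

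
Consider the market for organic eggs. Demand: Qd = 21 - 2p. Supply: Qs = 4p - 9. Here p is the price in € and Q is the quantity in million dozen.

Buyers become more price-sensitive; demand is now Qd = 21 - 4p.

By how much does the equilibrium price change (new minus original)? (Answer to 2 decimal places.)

-1.25

Before the shock: 21 - 2p = 4p - 9 ⇒ 30 = 6p ⇒ p = 5, Q = 11.
After the shift, demand is Qd = 21 - 4p and supply is Qs = 4p - 9.
New equilibrium: 21 - 4p = 4p - 9 ⇒ 30 = 8p ⇒ p = 3.75, Q = 6.
Δp = 3.75 − 5 = -1.25.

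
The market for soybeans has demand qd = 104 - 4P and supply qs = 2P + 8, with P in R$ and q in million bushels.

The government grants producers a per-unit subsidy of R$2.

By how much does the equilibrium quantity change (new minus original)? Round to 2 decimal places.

+2.67

Initially, 104 - 4P = 2P + 8, so 96 = 6P and P = 16, q = 40.
Since sellers receive the price plus the subsidy, the effective supply curve becomes qs = 2P + 12.
Clearing the new market: 104 - 4P = 2P + 12, so P = 46/3 ≈ 15.3333 and q = 128/3 ≈ 42.6667.
Δq = 42.6667 − 40 = +2.67.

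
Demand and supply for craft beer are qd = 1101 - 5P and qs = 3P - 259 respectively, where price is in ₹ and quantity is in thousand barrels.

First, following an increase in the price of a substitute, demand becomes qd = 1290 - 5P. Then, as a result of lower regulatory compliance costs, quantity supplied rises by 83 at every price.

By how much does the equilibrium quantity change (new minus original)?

Original equilibrium: 1101 - 5P = 3P - 259 gives 1360 = 8P, so P = 170 and q = 251.
The shock moves the curves to qd = 1290 - 5P and qs = 3P - 176.
Setting them equal: 1290 - 5P = 3P - 176 → 1466 = 8P, so P = 183.25 and q = 373.75.
Δq = 373.75 − 251 = +122.75.

+122.75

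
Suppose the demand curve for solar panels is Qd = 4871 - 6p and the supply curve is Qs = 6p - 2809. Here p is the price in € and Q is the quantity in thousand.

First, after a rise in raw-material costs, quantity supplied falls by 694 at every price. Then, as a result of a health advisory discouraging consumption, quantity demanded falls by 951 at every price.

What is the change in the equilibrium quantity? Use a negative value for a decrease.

-822.5

Before the shock: 4871 - 6p = 6p - 2809 ⇒ 7680 = 12p ⇒ p = 640, Q = 1031.
The new curves are Qd = 3920 - 6p (demand) and Qs = 6p - 3503 (supply).
Setting them equal: 3920 - 6p = 6p - 3503 → 7423 = 12p, so p = 7423/12 ≈ 618.5833 and Q = 208.5.
ΔQ = 208.5 − 1031 = -822.5.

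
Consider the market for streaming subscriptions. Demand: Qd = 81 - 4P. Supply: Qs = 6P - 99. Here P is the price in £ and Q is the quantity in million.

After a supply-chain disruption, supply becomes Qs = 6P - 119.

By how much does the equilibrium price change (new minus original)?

Before the shock: 81 - 4P = 6P - 99 ⇒ 180 = 10P ⇒ P = 18, Q = 9.
After the shift, demand is Qd = 81 - 4P and supply is Qs = 6P - 119.
Setting them equal: 81 - 4P = 6P - 119 → 200 = 10P, so P = 20 and Q = 1.
ΔP = 20 − 18 = +2.

+2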